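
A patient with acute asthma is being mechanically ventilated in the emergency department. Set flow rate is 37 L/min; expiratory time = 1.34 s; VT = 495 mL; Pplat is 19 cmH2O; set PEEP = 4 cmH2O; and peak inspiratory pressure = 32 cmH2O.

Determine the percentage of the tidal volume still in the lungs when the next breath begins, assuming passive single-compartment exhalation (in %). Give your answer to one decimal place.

Flow: 37 L/min ÷ 60 = 0.6167 L/s.
R = (PIP − Pplat)/V̇ = (32 − 19) / 0.6167 = 13.0/0.6167 = 21.08 cmH2O·s/L.
C = Vt/(Pplat − PEEP) = 495.0 / (19 − 4) = 495.0/15.0 = 33.0 mL/cmH2O.
τ = R × C = 21.08 × 0.033 L/cmH2O = 0.6956 s.
Fraction remaining at end-expiration = e^(−Te/τ) = e^(−1.34/0.6956) = 0.1457 → 14.57%.

14.6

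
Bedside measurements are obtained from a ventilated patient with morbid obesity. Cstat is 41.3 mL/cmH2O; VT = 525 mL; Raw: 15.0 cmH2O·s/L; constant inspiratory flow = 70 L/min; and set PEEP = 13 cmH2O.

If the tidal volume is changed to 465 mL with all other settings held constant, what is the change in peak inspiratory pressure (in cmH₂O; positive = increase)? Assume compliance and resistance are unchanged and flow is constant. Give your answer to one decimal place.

PIP = Vt/C + R·V̇ + PEEP (constant-flow equation of motion).
Only the elastic term changes: ΔPIP = ΔVt / C = (465 − 525) / 41.3 = -1.453 cmH2O.

-1.5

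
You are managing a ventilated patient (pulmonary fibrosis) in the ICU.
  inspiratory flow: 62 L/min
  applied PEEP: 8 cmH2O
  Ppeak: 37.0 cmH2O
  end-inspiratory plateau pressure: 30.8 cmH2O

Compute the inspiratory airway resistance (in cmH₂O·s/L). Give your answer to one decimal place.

6.0

Flow: 62 L/min ÷ 60 = 1.0333 L/s.
Raw = (PIP − Pplat) / flow = (37.0 − 30.8) / 1.0333 = 6.2 / 1.0333 = 6.0 cmH2O·s/L.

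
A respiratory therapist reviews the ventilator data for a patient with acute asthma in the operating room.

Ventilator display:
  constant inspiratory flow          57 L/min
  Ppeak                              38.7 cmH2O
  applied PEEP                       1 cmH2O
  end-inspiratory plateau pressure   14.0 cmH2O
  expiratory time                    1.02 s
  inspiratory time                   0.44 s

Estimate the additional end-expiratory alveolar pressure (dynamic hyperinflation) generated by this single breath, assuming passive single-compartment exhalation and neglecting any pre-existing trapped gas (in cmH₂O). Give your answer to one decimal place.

Flow: 57 L/min ÷ 60 = 0.95 L/s.
Vt = flow × Ti = 0.95 L/s × 0.44 s × 1000 mL/L = 418.0 mL.
R = (PIP − Pplat)/V̇ = (38.7 − 14.0) / 0.95 = 24.7/0.95 = 26.0 cmH2O·s/L.
C = Vt/(Pplat − PEEP) = 418.0 / (14.0 − 1) = 418.0/13.0 = 32.154 mL/cmH2O.
τ = R × C = 26.0 × 0.03215 L/cmH2O = 0.8359 s.
Fraction remaining = e^(−Te/τ) = e^(−1.02/0.8359) = 0.2952; trapped volume = 418.0 × 0.2952 = 123.39 mL.
Additional alveolar pressure from trapping ≈ V_trapped / C = 123.39 / 32.154 = 3.837 cmH2O.

3.8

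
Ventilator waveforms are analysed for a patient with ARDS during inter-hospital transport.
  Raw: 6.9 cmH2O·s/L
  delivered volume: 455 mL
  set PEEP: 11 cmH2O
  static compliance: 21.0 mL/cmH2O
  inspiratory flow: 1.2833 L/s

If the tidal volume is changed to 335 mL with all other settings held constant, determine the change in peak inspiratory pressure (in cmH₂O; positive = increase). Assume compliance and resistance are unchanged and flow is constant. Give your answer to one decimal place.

-5.7

PIP = Vt/C + R·V̇ + PEEP (constant-flow equation of motion).
Only the elastic term changes: ΔPIP = ΔVt / C = (335 − 455) / 21.0 = -5.714 cmH2O.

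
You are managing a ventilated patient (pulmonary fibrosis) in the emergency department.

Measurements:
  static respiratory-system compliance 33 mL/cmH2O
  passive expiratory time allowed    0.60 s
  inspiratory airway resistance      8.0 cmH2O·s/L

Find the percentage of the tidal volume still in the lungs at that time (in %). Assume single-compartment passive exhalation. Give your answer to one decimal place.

10.3

τ = R × C = 8.0 × 33 mL/cmH2O = 8.0 × 0.033 L/cmH2O = 0.264 s.
Passive exhalation: V(t)/V₀ = e^(−t/τ) = e^(−0.60/0.264) = 0.103.
Fraction remaining = 0.103 → 10.3%.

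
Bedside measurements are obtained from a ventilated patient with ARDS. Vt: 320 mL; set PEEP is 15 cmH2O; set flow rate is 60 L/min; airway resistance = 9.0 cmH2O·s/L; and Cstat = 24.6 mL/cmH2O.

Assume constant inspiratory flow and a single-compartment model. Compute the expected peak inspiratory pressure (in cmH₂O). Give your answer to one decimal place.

37.0

Flow: 60 L/min ÷ 60 = 1 L/s.
Equation of motion (constant flow): PIP = Vt/C + R·V̇ + PEEP.
PIP = 320/24.6 + 9.0×1 + 15 = 13.008 + 9.0 + 15 = 37.008 cmH2O.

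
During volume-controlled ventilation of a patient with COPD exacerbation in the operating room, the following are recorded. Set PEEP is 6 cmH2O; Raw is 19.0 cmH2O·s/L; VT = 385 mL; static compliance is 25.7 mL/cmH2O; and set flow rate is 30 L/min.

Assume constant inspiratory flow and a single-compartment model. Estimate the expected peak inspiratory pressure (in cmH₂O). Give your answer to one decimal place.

Flow: 30 L/min ÷ 60 = 0.5 L/s.
Equation of motion (constant flow): PIP = Vt/C + R·V̇ + PEEP.
PIP = 385/25.7 + 19.0×0.5 + 6 = 14.981 + 9.5 + 6 = 30.481 cmH2O.

30.5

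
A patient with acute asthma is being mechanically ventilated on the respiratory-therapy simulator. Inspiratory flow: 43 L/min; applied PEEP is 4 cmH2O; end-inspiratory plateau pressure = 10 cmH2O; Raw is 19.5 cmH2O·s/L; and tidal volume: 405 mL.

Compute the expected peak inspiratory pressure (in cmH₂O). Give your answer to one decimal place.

24.0

Flow: 43 L/min ÷ 60 = 0.7167 L/s.
PIP = Pplat + Raw × flow = 10 + 19.5 × 0.7167 = 10 + 13.976 = 23.976 cmH2O.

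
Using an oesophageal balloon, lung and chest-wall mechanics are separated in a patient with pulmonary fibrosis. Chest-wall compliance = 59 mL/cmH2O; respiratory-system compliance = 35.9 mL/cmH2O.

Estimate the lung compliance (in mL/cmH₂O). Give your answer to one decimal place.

91.7

1/CL = 1/Crs − 1/Ccw.
1/CL = 1/35.9 − 1/59 = 0.01091.
CL = 91.659 mL/cmH2O.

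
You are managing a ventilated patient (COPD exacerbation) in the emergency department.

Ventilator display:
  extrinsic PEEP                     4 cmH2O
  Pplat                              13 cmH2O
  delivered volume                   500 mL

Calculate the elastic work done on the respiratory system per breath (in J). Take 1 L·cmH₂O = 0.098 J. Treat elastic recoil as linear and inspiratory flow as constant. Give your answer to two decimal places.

0.22

Elastic work ≈ ½ × (Pplat − PEEP) × Vt = 0.5 × (13 − 4) × 0.500 L = 0.5 × 9.0 × 0.500 = 2.25 L·cmH2O.
× 0.098 J/(L·cmH2O) → 0.2205 J.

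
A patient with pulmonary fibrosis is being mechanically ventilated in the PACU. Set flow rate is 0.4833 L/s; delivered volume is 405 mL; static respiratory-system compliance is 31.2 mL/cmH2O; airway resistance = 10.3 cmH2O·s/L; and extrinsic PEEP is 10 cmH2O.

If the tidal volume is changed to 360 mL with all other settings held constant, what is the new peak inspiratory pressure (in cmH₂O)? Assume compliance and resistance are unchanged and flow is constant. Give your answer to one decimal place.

26.5

PIP = Vt/C + R·V̇ + PEEP (constant-flow equation of motion).
Only the elastic term changes: ΔPIP = ΔVt / C = (360 − 405) / 31.2 = -1.442 cmH2O.
Original PIP = 405/31.2 + 10.3×0.4833 + 10 = 27.959 cmH2O; new PIP = 27.959 + (-1.442) = 26.517 cmH2O.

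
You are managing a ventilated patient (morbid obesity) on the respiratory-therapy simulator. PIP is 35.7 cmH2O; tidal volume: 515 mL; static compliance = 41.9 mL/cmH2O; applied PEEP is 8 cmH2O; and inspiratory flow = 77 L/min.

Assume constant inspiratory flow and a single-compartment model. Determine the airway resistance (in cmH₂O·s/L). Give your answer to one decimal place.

Flow: 77 L/min ÷ 60 = 1.2833 L/s.
Equation of motion (constant flow): PIP = Vt/C + R·V̇ + PEEP.
R·V̇ = PIP − Vt/C − PEEP = 35.7 − 515/41.9 − 8 = 35.7 − 12.291 − 8 = 15.409 cmH2O.
R = 15.409 / 1.2833 = 12.007 cmH2O·s/L.

12.0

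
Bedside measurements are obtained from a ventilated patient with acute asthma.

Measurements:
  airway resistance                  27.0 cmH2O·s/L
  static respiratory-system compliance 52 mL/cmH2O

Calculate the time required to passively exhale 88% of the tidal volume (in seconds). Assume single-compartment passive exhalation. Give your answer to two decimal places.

2.98

τ = R × C = 27.0 × 52 mL/cmH2O = 27.0 × 0.052 L/cmH2O = 1.404 s.
Exhaled fraction f = 1 − e^(−t/τ) → t = −τ·ln(1 − f) = −1.404·ln(0.12) = 2.977 s.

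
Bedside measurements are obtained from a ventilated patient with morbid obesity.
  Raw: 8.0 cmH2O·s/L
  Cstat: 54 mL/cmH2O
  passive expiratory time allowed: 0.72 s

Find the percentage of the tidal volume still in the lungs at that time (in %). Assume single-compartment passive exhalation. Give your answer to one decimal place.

τ = R × C = 8.0 × 54 mL/cmH2O = 8.0 × 0.054 L/cmH2O = 0.432 s.
Passive exhalation: V(t)/V₀ = e^(−t/τ) = e^(−0.72/0.432) = 0.1889.
Fraction remaining = 0.1889 → 18.89%.

18.9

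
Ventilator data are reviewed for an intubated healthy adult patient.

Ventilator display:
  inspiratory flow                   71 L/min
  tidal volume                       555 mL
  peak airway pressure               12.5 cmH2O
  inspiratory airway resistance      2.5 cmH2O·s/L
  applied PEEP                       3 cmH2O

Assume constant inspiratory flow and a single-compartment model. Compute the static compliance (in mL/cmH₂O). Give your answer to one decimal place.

Flow: 71 L/min ÷ 60 = 1.1833 L/s.
Equation of motion (constant flow): PIP = Vt/C + R·V̇ + PEEP.
Vt/C = PIP − R·V̇ − PEEP = 12.5 − 2.5×1.1833 − 3 = 12.5 − 2.958 − 3 = 6.542 cmH2O.
C = Vt / 6.542 = 555 / 6.542 = 84.836 mL/cmH2O.

84.8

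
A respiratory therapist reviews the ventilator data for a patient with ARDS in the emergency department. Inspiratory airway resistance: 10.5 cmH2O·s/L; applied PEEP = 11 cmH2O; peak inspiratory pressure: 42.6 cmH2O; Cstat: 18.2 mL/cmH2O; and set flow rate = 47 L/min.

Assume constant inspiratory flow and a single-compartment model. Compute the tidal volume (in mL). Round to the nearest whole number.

425

Flow: 47 L/min ÷ 60 = 0.7833 L/s.
Equation of motion (constant flow): PIP = Vt/C + R·V̇ + PEEP.
Vt/C = PIP − R·V̇ − PEEP = 42.6 − 8.225 − 11 = 23.375 cmH2O.
Vt = C × 23.375 = 18.2 × 23.375 = 425.43 mL.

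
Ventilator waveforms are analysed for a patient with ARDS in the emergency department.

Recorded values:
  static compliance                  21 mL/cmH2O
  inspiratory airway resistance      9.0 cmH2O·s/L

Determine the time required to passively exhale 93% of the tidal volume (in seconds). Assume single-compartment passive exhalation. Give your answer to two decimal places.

τ = R × C = 9.0 × 21 mL/cmH2O = 9.0 × 0.021 L/cmH2O = 0.189 s.
Exhaled fraction f = 1 − e^(−t/τ) → t = −τ·ln(1 − f) = −0.189·ln(0.07) = 0.5026 s.

0.50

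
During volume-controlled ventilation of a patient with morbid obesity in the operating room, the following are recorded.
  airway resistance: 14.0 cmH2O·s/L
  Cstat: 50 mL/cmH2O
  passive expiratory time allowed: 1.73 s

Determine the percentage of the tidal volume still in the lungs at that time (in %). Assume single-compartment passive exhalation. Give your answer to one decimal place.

8.4

τ = R × C = 14.0 × 50 mL/cmH2O = 14.0 × 0.050 L/cmH2O = 0.7 s.
Passive exhalation: V(t)/V₀ = e^(−t/τ) = e^(−1.73/0.7) = 0.08446.
Fraction remaining = 0.08446 → 8.446%.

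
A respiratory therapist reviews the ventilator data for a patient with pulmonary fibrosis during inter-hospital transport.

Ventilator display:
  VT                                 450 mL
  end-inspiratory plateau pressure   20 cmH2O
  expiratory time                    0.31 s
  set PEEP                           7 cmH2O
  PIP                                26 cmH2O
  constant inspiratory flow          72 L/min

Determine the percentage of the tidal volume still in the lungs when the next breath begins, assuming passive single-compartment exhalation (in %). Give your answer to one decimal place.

16.7

Flow: 72 L/min ÷ 60 = 1.2 L/s.
R = (PIP − Pplat)/V̇ = (26 − 20) / 1.2 = 6.0/1.2 = 5.0 cmH2O·s/L.
C = Vt/(Pplat − PEEP) = 450.0 / (20 − 7) = 450.0/13.0 = 34.615 mL/cmH2O.
τ = R × C = 5.0 × 0.03462 L/cmH2O = 0.1731 s.
Fraction remaining at end-expiration = e^(−Te/τ) = e^(−0.31/0.1731) = 0.1668 → 16.68%.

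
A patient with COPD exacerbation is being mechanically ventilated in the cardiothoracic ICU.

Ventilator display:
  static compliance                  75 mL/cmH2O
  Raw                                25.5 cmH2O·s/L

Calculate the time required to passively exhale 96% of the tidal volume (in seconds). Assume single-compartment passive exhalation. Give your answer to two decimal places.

τ = R × C = 25.5 × 75 mL/cmH2O = 25.5 × 0.075 L/cmH2O = 1.913 s.
Exhaled fraction f = 1 − e^(−t/τ) → t = −τ·ln(1 − f) = −1.913·ln(0.04) = 6.158 s.

6.16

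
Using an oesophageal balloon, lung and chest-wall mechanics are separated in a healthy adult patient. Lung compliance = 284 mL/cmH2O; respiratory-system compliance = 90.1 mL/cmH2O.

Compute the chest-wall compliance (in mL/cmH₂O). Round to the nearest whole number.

1/Ccw = 1/Crs − 1/CL.
1/Ccw = 1/90.1 − 1/284 = 0.007578.
Ccw = 131.96 mL/cmH2O.

132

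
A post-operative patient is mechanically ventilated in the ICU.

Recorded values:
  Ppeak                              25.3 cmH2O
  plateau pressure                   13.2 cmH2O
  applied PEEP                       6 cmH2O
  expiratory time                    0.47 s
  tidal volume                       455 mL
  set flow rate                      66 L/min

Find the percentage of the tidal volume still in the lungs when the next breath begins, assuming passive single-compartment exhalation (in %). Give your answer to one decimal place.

Flow: 66 L/min ÷ 60 = 1.1 L/s.
R = (PIP − Pplat)/V̇ = (25.3 − 13.2) / 1.1 = 12.1/1.1 = 11.0 cmH2O·s/L.
C = Vt/(Pplat − PEEP) = 455.0 / (13.2 − 6) = 455.0/7.2 = 63.194 mL/cmH2O.
τ = R × C = 11.0 × 0.06319 L/cmH2O = 0.6951 s.
Fraction remaining at end-expiration = e^(−Te/τ) = e^(−0.47/0.6951) = 0.5086 → 50.86%.

50.9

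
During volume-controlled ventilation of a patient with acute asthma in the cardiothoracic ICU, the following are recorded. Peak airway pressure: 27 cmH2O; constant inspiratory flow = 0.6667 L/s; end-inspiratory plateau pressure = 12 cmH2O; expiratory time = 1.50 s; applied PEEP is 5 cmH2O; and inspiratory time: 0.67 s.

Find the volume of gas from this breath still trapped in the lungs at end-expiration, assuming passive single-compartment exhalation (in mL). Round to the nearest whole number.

Vt = flow × Ti = 0.6667 L/s × 0.67 s × 1000 mL/L = 446.69 mL.
R = (PIP − Pplat)/V̇ = (27 − 12) / 0.6667 = 15.0/0.6667 = 22.499 cmH2O·s/L.
C = Vt/(Pplat − PEEP) = 446.69 / (12 − 5) = 446.69/7.0 = 63.813 mL/cmH2O.
τ = R × C = 22.499 × 0.06381 L/cmH2O = 1.436 s.
Fraction remaining = e^(−Te/τ) = e^(−1.50/1.436) = 0.3518.
Trapped volume = 446.69 × 0.3518 = 157.15 mL.

157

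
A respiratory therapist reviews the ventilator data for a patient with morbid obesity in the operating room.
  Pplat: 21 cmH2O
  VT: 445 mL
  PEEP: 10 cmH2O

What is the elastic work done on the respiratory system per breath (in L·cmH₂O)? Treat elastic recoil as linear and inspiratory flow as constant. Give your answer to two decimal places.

Elastic work ≈ ½ × (Pplat − PEEP) × Vt = 0.5 × (21 − 10) × 0.445 L = 0.5 × 11.0 × 0.445 = 2.448 L·cmH2O.

2.45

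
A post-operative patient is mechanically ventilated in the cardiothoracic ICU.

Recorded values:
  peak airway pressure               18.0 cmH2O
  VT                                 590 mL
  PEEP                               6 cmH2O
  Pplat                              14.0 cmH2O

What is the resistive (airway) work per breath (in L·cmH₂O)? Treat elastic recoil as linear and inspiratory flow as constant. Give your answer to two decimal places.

With constant inspiratory flow the resistive pressure is constant at PIP − Pplat = 18.0 − 14.0 = 4.0 cmH2O, so resistive work = 4.0 × 0.590 = 2.36 L·cmH2O.

2.36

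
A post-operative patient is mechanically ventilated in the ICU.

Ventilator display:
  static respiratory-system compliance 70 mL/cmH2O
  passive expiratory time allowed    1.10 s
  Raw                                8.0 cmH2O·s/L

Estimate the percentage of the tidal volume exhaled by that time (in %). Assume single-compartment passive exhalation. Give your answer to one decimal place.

86.0

τ = R × C = 8.0 × 70 mL/cmH2O = 8.0 × 0.070 L/cmH2O = 0.56 s.
Passive exhalation: V(t)/V₀ = e^(−t/τ) = e^(−1.10/0.56) = 0.1403.
Fraction exhaled = 1 − 0.1403 = 0.8597 → 85.97%.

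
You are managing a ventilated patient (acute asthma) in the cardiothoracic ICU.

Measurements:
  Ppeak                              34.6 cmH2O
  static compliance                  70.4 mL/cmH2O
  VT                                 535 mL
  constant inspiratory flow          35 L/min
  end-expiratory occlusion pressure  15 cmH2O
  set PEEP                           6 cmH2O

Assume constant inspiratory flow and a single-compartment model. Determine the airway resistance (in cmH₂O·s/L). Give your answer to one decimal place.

20.6

Flow: 35 L/min ÷ 60 = 0.5833 L/s.
Total PEEP = 15 cmH2O (set 6 + intrinsic 9); this is the baseline alveolar pressure.
Equation of motion (constant flow): PIP = Vt/C + R·V̇ + PEEP.
R·V̇ = PIP − Vt/C − PEEP = 34.6 − 535/70.4 − 15 = 34.6 − 7.599 − 15 = 12.001 cmH2O.
R = 12.001 / 0.5833 = 20.574 cmH2O·s/L.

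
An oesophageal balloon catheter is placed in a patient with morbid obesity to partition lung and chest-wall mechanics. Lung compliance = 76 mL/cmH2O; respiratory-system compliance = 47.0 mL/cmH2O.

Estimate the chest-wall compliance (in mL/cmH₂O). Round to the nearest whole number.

123

1/Ccw = 1/Crs − 1/CL.
1/Ccw = 1/47.0 − 1/76 = 0.008119.
Ccw = 123.17 mL/cmH2O.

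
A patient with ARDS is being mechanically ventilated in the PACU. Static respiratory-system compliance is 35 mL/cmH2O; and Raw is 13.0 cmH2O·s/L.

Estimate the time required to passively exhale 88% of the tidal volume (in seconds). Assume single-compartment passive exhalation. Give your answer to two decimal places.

0.96

τ = R × C = 13.0 × 35 mL/cmH2O = 13.0 × 0.035 L/cmH2O = 0.455 s.
Exhaled fraction f = 1 − e^(−t/τ) → t = −τ·ln(1 − f) = −0.455·ln(0.12) = 0.9647 s.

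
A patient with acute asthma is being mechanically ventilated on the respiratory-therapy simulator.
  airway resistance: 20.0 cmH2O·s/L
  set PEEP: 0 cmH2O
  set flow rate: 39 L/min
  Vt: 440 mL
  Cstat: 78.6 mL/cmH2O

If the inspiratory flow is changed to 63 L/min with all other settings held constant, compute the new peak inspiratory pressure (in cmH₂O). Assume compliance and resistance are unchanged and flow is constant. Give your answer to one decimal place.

26.6

Flow: 39 L/min ÷ 60 = 0.65 L/s.
New flow: 63 L/min ÷ 60 = 1.05 L/s.
PIP = Vt/C + R·V̇ + PEEP (constant-flow equation of motion).
Only the resistive term changes: ΔPIP = R × ΔV̇ = 20.0 × (1.05 − 0.65) = 20.0 × 0.4 = 8.0 cmH2O.
Original PIP = 440/78.6 + 20.0×0.65 + 0 = 18.598 cmH2O; new PIP = 18.598 + (8.0) = 26.598 cmH2O.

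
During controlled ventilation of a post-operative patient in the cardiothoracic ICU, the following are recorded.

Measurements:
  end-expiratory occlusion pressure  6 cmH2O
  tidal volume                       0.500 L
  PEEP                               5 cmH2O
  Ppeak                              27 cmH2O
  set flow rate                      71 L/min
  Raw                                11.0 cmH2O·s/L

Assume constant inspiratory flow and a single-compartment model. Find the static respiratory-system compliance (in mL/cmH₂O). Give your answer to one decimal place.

Flow: 71 L/min ÷ 60 = 1.1833 L/s.
Total PEEP = 6 cmH2O (set 5 + intrinsic 1); this is the baseline alveolar pressure.
Equation of motion (constant flow): PIP = Vt/C + R·V̇ + PEEP.
Vt/C = PIP − R·V̇ − PEEP = 27 − 11.0×1.1833 − 6 = 27 − 13.016 − 6 = 7.984 cmH2O.
C = Vt / 7.984 = 500 / 7.984 = 62.625 mL/cmH2O.

62.6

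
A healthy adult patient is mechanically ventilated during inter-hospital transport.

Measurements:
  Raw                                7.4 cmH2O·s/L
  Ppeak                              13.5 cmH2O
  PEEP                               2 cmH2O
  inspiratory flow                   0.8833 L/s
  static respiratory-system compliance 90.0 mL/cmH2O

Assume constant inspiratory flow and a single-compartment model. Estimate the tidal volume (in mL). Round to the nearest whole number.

Equation of motion (constant flow): PIP = Vt/C + R·V̇ + PEEP.
Vt/C = PIP − R·V̇ − PEEP = 13.5 − 6.536 − 2 = 4.964 cmH2O.
Vt = C × 4.964 = 90.0 × 4.964 = 446.76 mL.

447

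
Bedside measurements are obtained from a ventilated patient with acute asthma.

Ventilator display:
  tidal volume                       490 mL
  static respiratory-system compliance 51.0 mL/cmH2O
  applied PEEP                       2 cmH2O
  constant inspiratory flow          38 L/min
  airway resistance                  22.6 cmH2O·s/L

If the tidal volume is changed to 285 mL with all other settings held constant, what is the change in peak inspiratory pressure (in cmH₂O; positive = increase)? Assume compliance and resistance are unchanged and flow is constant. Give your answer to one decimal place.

PIP = Vt/C + R·V̇ + PEEP (constant-flow equation of motion).
Only the elastic term changes: ΔPIP = ΔVt / C = (285 − 490) / 51.0 = -4.02 cmH2O.

-4.0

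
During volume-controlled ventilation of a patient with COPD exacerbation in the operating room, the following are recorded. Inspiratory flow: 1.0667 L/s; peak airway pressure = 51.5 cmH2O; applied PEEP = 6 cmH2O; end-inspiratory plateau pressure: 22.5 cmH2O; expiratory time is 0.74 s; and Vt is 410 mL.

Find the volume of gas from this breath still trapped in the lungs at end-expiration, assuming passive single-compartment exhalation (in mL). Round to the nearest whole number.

R = (PIP − Pplat)/V̇ = (51.5 − 22.5) / 1.0667 = 29.0/1.0667 = 27.187 cmH2O·s/L.
C = Vt/(Pplat − PEEP) = 410.0 / (22.5 − 6) = 410.0/16.5 = 24.848 mL/cmH2O.
τ = R × C = 27.187 × 0.02485 L/cmH2O = 0.6756 s.
Fraction remaining = e^(−Te/τ) = e^(−0.74/0.6756) = 0.3344.
Trapped volume = 410.0 × 0.3344 = 137.1 mL.

137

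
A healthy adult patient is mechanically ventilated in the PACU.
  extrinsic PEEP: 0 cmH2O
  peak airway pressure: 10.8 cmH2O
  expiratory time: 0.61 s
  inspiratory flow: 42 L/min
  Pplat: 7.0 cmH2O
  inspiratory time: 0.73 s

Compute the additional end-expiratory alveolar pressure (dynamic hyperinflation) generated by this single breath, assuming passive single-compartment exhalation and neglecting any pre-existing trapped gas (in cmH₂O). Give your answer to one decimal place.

Flow: 42 L/min ÷ 60 = 0.7 L/s.
Vt = flow × Ti = 0.7 L/s × 0.73 s × 1000 mL/L = 511.0 mL.
R = (PIP − Pplat)/V̇ = (10.8 − 7.0) / 0.7 = 3.8/0.7 = 5.429 cmH2O·s/L.
C = Vt/(Pplat − PEEP) = 511.0 / (7.0 − 0) = 511.0/7.0 = 73.0 mL/cmH2O.
τ = R × C = 5.429 × 0.073 L/cmH2O = 0.3963 s.
Fraction remaining = e^(−Te/τ) = e^(−0.61/0.3963) = 0.2145; trapped volume = 511.0 × 0.2145 = 109.61 mL.
Additional alveolar pressure from trapping ≈ V_trapped / C = 109.61 / 73.0 = 1.502 cmH2O.

1.5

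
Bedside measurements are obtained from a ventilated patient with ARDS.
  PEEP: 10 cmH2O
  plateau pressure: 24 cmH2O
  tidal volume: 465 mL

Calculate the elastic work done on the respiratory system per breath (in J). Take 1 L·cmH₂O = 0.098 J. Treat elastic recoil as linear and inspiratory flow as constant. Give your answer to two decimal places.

0.32

Elastic work ≈ ½ × (Pplat − PEEP) × Vt = 0.5 × (24 − 10) × 0.465 L = 0.5 × 14.0 × 0.465 = 3.255 L·cmH2O.
× 0.098 J/(L·cmH2O) → 0.319 J.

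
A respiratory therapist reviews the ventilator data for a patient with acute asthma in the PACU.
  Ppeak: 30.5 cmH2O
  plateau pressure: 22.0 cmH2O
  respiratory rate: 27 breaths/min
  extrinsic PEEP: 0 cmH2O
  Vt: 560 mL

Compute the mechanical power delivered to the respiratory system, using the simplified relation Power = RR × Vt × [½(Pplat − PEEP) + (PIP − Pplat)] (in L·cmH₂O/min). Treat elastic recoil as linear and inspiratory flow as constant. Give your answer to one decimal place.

294.8

Per-breath work = Vt × [½(Pplat−PEEP) + (PIP−Pplat)] = 0.560 × [0.5×22.0 + 8.5] = 0.560 × 19.5 = 10.92 L·cmH2O.
Power = 27 × 10.92 = 294.84 L·cmH2O/min.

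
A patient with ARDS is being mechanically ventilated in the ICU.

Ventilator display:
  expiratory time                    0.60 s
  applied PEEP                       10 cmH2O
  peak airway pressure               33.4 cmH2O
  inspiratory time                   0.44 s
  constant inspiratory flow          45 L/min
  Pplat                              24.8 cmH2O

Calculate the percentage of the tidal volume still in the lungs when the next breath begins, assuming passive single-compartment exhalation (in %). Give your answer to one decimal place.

Flow: 45 L/min ÷ 60 = 0.75 L/s.
Vt = flow × Ti = 0.75 L/s × 0.44 s × 1000 mL/L = 330.0 mL.
R = (PIP − Pplat)/V̇ = (33.4 − 24.8) / 0.75 = 8.6/0.75 = 11.467 cmH2O·s/L.
C = Vt/(Pplat − PEEP) = 330.0 / (24.8 − 10) = 330.0/14.8 = 22.297 mL/cmH2O.
τ = R × C = 11.467 × 0.0223 L/cmH2O = 0.2557 s.
Fraction remaining at end-expiration = e^(−Te/τ) = e^(−0.60/0.2557) = 0.0957 → 9.57%.

9.6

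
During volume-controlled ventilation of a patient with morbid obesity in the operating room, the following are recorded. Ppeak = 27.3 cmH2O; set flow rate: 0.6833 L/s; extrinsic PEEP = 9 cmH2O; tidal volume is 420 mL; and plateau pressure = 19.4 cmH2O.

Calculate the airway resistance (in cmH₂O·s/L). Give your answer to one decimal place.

11.6

Raw = (PIP − Pplat) / flow = (27.3 − 19.4) / 0.6833 = 7.9 / 0.6833 = 11.562 cmH2O·s/L.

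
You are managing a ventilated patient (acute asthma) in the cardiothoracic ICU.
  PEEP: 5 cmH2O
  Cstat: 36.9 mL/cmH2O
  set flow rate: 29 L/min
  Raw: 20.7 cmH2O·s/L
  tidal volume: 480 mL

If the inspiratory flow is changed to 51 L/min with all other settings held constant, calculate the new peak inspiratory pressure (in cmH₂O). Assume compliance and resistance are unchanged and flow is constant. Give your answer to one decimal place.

35.6

Flow: 29 L/min ÷ 60 = 0.4833 L/s.
New flow: 51 L/min ÷ 60 = 0.85 L/s.
PIP = Vt/C + R·V̇ + PEEP (constant-flow equation of motion).
Only the resistive term changes: ΔPIP = R × ΔV̇ = 20.7 × (0.85 − 0.4833) = 20.7 × 0.3667 = 7.591 cmH2O.
Original PIP = 480/36.9 + 20.7×0.4833 + 5 = 28.012 cmH2O; new PIP = 28.012 + (7.591) = 35.603 cmH2O.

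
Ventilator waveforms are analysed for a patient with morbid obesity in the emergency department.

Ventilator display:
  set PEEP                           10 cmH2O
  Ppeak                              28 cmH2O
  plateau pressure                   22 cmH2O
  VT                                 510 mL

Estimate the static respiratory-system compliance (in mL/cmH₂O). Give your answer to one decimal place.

42.5

Cstat = Vt / (Pplat − PEEP) = 510 / (22 − 10) = 510 / 12.0 = 42.5 mL/cmH2O.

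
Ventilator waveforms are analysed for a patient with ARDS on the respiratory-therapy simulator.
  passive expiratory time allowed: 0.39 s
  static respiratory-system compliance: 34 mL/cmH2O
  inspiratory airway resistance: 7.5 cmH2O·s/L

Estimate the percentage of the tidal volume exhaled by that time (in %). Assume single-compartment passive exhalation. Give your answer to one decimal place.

78.3

τ = R × C = 7.5 × 34 mL/cmH2O = 7.5 × 0.034 L/cmH2O = 0.255 s.
Passive exhalation: V(t)/V₀ = e^(−t/τ) = e^(−0.39/0.255) = 0.2167.
Fraction exhaled = 1 − 0.2167 = 0.7833 → 78.33%.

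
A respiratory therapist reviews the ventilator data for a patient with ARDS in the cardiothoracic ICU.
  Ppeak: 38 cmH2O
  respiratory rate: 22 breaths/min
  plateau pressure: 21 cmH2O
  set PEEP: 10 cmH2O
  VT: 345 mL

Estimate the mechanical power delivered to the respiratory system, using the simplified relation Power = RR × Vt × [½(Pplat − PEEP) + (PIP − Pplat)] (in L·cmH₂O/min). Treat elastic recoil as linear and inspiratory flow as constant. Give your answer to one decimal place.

Per-breath work = Vt × [½(Pplat−PEEP) + (PIP−Pplat)] = 0.345 × [0.5×11.0 + 17.0] = 0.345 × 22.5 = 7.763 L·cmH2O.
Power = 22 × 7.763 = 170.79 L·cmH2O/min.

170.8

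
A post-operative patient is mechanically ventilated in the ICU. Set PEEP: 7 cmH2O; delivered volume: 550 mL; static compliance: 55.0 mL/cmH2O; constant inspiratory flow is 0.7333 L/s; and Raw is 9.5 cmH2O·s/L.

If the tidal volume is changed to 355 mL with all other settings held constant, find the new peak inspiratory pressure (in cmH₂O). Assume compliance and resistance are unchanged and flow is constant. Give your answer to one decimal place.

20.4

PIP = Vt/C + R·V̇ + PEEP (constant-flow equation of motion).
Only the elastic term changes: ΔPIP = ΔVt / C = (355 − 550) / 55.0 = -3.545 cmH2O.
Original PIP = 550/55.0 + 9.5×0.7333 + 7 = 23.966 cmH2O; new PIP = 23.966 + (-3.545) = 20.421 cmH2O.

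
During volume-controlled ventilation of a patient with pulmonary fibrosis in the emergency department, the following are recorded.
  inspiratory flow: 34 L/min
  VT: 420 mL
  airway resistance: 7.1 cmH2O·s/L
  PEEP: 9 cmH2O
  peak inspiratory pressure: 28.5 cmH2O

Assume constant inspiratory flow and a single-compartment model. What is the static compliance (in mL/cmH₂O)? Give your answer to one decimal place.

Flow: 34 L/min ÷ 60 = 0.5667 L/s.
Equation of motion (constant flow): PIP = Vt/C + R·V̇ + PEEP.
Vt/C = PIP − R·V̇ − PEEP = 28.5 − 7.1×0.5667 − 9 = 28.5 − 4.024 − 9 = 15.476 cmH2O.
C = Vt / 15.476 = 420 / 15.476 = 27.139 mL/cmH2O.

27.1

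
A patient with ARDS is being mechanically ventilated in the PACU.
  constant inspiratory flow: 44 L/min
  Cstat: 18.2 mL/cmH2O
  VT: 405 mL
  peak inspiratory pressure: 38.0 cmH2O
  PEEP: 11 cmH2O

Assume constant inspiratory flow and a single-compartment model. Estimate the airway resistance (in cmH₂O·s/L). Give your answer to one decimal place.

6.5

Flow: 44 L/min ÷ 60 = 0.7333 L/s.
Equation of motion (constant flow): PIP = Vt/C + R·V̇ + PEEP.
R·V̇ = PIP − Vt/C − PEEP = 38.0 − 405/18.2 − 11 = 38.0 − 22.253 − 11 = 4.747 cmH2O.
R = 4.747 / 0.7333 = 6.473 cmH2O·s/L.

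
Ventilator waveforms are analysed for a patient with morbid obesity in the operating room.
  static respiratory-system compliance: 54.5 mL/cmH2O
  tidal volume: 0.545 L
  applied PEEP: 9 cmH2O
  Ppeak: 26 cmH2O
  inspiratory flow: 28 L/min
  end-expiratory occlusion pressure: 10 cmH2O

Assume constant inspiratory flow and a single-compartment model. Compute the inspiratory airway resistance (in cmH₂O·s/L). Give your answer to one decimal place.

Flow: 28 L/min ÷ 60 = 0.4667 L/s.
Total PEEP = 10 cmH2O (set 9 + intrinsic 1); this is the baseline alveolar pressure.
Equation of motion (constant flow): PIP = Vt/C + R·V̇ + PEEP.
R·V̇ = PIP − Vt/C − PEEP = 26 − 545/54.5 − 10 = 26 − 10.0 − 10 = 6.0 cmH2O.
R = 6.0 / 0.4667 = 12.856 cmH2O·s/L.

12.9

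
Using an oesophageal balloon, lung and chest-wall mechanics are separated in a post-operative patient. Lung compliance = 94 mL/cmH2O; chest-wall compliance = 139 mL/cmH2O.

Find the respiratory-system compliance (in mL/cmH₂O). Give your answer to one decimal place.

Lung and chest wall are elastances in series: 1/Crs = 1/CL + 1/Ccw.
1/Crs = 1/94 + 1/139 = 0.01783.
Crs = 56.085 mL/cmH2O.

56.1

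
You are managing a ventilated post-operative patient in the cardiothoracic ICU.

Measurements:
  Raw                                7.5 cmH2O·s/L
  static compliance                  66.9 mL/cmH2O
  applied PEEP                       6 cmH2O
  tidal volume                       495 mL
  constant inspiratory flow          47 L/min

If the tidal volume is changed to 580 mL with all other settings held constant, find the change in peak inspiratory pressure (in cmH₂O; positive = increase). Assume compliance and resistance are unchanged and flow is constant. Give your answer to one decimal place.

1.3

PIP = Vt/C + R·V̇ + PEEP (constant-flow equation of motion).
Only the elastic term changes: ΔPIP = ΔVt / C = (580 − 495) / 66.9 = 1.271 cmH2O.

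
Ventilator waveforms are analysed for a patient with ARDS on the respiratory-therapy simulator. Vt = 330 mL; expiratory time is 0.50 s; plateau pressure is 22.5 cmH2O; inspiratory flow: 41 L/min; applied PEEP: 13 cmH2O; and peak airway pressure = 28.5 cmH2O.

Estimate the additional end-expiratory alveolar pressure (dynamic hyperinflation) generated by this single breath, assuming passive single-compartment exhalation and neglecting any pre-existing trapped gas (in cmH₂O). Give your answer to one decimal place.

Flow: 41 L/min ÷ 60 = 0.6833 L/s.
R = (PIP − Pplat)/V̇ = (28.5 − 22.5) / 0.6833 = 6.0/0.6833 = 8.781 cmH2O·s/L.
C = Vt/(Pplat − PEEP) = 330.0 / (22.5 − 13) = 330.0/9.5 = 34.737 mL/cmH2O.
τ = R × C = 8.781 × 0.03474 L/cmH2O = 0.3051 s.
Fraction remaining = e^(−Te/τ) = e^(−0.50/0.3051) = 0.1942; trapped volume = 330.0 × 0.1942 = 64.086 mL.
Additional alveolar pressure from trapping ≈ V_trapped / C = 64.086 / 34.737 = 1.845 cmH2O.

1.8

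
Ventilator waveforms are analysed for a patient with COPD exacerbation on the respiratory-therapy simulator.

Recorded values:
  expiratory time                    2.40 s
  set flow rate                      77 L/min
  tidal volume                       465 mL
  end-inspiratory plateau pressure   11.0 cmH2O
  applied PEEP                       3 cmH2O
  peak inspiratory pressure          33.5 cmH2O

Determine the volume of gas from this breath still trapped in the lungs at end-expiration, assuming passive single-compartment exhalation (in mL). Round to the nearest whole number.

Flow: 77 L/min ÷ 60 = 1.2833 L/s.
R = (PIP − Pplat)/V̇ = (33.5 − 11.0) / 1.2833 = 22.5/1.2833 = 17.533 cmH2O·s/L.
C = Vt/(Pplat − PEEP) = 465.0 / (11.0 − 3) = 465.0/8.0 = 58.125 mL/cmH2O.
τ = R × C = 17.533 × 0.05813 L/cmH2O = 1.019 s.
Fraction remaining = e^(−Te/τ) = e^(−2.40/1.019) = 0.09487.
Trapped volume = 465.0 × 0.09487 = 44.115 mL.

44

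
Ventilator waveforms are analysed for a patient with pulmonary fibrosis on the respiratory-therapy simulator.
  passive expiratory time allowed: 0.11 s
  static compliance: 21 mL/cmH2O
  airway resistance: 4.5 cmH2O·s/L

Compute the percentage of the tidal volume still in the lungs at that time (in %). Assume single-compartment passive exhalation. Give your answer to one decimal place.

31.2

τ = R × C = 4.5 × 21 mL/cmH2O = 4.5 × 0.021 L/cmH2O = 0.0945 s.
Passive exhalation: V(t)/V₀ = e^(−t/τ) = e^(−0.11/0.0945) = 0.3122.
Fraction remaining = 0.3122 → 31.22%.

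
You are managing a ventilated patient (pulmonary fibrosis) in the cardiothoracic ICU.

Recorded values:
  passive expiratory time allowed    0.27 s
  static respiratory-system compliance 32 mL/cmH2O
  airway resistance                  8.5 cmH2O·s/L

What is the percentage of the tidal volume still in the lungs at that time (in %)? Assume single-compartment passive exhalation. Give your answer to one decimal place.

τ = R × C = 8.5 × 32 mL/cmH2O = 8.5 × 0.032 L/cmH2O = 0.272 s.
Passive exhalation: V(t)/V₀ = e^(−t/τ) = e^(−0.27/0.272) = 0.3706.
Fraction remaining = 0.3706 → 37.06%.

37.1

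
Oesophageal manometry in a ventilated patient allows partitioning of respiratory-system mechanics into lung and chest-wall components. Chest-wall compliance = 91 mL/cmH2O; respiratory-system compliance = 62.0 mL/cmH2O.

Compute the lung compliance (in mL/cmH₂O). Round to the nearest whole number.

195

1/CL = 1/Crs − 1/Ccw.
1/CL = 1/62.0 − 1/91 = 0.00514.
CL = 194.55 mL/cmH2O.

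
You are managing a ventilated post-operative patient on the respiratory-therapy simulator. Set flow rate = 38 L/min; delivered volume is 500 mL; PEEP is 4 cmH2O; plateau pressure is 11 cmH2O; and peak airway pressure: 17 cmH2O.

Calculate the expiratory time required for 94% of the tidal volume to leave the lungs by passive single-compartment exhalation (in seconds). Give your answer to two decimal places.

1.90

Flow: 38 L/min ÷ 60 = 0.6333 L/s.
R = (PIP − Pplat)/V̇ = (17 − 11) / 0.6333 = 6.0/0.6333 = 9.474 cmH2O·s/L.
C = Vt/(Pplat − PEEP) = 500.0 / (11 − 4) = 500.0/7.0 = 71.429 mL/cmH2O.
τ = R × C = 9.474 × 0.07143 L/cmH2O = 0.6767 s.
t = −τ·ln(1 − 0.94) = −0.6767·ln(0.06) = 1.904 s.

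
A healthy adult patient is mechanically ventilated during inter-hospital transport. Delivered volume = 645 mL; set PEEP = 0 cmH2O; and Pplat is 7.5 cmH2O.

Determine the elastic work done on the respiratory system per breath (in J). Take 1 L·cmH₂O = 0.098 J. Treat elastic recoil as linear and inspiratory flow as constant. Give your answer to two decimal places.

Elastic work ≈ ½ × (Pplat − PEEP) × Vt = 0.5 × (7.5 − 0) × 0.645 L = 0.5 × 7.5 × 0.645 = 2.419 L·cmH2O.
× 0.098 J/(L·cmH2O) → 0.2371 J.

0.24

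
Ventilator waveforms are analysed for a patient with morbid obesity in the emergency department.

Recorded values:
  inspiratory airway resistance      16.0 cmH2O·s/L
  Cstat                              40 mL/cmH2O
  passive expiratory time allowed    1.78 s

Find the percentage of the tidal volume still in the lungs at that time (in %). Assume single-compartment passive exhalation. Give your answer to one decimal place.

6.2

τ = R × C = 16.0 × 40 mL/cmH2O = 16.0 × 0.040 L/cmH2O = 0.64 s.
Passive exhalation: V(t)/V₀ = e^(−t/τ) = e^(−1.78/0.64) = 0.06196.
Fraction remaining = 0.06196 → 6.196%.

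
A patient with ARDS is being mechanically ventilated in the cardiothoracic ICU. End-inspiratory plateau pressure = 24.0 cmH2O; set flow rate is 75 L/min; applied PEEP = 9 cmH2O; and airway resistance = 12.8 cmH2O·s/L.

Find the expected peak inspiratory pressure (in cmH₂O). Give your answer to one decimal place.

40.0

Flow: 75 L/min ÷ 60 = 1.25 L/s.
PIP = Pplat + Raw × flow = 24.0 + 12.8 × 1.25 = 24.0 + 16.0 = 40.0 cmH2O.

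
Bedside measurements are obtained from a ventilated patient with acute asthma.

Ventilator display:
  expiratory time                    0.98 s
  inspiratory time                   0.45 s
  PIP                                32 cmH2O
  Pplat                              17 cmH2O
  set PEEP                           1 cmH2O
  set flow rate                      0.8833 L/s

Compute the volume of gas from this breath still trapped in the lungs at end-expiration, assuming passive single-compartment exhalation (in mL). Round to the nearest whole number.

Vt = flow × Ti = 0.8833 L/s × 0.45 s × 1000 mL/L = 397.49 mL.
R = (PIP − Pplat)/V̇ = (32 − 17) / 0.8833 = 15.0/0.8833 = 16.982 cmH2O·s/L.
C = Vt/(Pplat − PEEP) = 397.49 / (17 − 1) = 397.49/16.0 = 24.843 mL/cmH2O.
τ = R × C = 16.982 × 0.02484 L/cmH2O = 0.4218 s.
Fraction remaining = e^(−Te/τ) = e^(−0.98/0.4218) = 0.09794.
Trapped volume = 397.49 × 0.09794 = 38.93 mL.

39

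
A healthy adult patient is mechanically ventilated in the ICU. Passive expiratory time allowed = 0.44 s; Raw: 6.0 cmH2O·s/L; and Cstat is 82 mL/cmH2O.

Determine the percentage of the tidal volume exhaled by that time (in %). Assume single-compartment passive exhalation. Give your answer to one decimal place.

59.1

τ = R × C = 6.0 × 82 mL/cmH2O = 6.0 × 0.082 L/cmH2O = 0.492 s.
Passive exhalation: V(t)/V₀ = e^(−t/τ) = e^(−0.44/0.492) = 0.4089.
Fraction exhaled = 1 − 0.4089 = 0.5911 → 59.11%.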